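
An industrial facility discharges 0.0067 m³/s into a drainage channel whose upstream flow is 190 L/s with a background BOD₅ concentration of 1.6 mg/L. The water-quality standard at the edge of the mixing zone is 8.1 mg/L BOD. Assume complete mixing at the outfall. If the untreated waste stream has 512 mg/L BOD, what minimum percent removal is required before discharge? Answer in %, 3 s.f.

62.4 %

190 L/s = 0.19 m³/s.
Mass balance: 8.1·0.1967 = 0.0067·Cₑ + 0.19·1.6.
Cₑ = (1.593 − 0.304) / 0.0067 = 192.4 mg/L.
Required removal = 1 − 192.4/512 = 62.42 %.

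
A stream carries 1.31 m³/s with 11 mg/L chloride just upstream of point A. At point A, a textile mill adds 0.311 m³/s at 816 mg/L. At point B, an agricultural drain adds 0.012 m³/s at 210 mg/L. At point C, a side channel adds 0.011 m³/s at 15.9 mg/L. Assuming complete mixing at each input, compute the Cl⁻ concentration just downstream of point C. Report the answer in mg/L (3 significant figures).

165 mg/L

After input A: C = (1.31·11 + 0.311·816) / 1.621 = 165.4 mg/L.
After input B: C = (1.621·165.4 + 0.012·210) / 1.633 = 165.8 mg/L.
After input C: C = (1.633·165.8 + 0.011·15.9) / 1.644 = 164.8 mg/L.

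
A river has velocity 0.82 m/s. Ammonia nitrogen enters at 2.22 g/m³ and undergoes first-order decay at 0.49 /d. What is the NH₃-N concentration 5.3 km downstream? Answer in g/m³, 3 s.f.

2.14 g/m³

Travel time t = 5.3 km / 0.82 m/s = 5300/0.82 = 6463 s = 0.07481 d.
First-order decay: C = 2.22·exp(−0.49·0.07481) = 2.22·0.964 = 2.14 g/m³.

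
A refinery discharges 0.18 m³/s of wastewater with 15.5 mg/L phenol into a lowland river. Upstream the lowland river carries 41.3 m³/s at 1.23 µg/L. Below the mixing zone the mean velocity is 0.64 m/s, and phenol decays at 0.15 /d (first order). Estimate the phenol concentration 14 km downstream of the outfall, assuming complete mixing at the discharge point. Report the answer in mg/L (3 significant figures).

1.23 µg/L = 0.00123 mg/L.
After complete mixing, C₀ = (0.18·15.5 + 41.3·0.00123) / 41.48 = 0.06849 mg/L.
Travel time t = 1.4e+04 m / 0.64 m/s = 2.188e+04 s = 0.2532 d.
C = 0.06849·exp(−0.15·0.2532) = 0.06849·0.9627 = 0.06593 mg/L.

0.0659 mg/L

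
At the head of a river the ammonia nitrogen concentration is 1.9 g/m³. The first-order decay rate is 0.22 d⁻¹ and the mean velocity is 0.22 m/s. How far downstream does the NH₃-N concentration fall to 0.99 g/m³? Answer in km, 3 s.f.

56.3 km

From C = C₀·e^(−kt), t = ln(C₀/C)/k = ln(1.9/0.99)/0.22 = 0.6519/0.22 = 2.963 d.
Distance = v·t = 0.22 m/s × 2.56e+05 s = 5.632e+04 m = 56.32 km.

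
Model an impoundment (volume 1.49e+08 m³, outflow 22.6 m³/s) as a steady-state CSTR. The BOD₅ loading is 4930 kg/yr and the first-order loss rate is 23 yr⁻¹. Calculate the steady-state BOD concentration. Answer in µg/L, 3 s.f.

Outflow Q = 22.6 m³/s × 3.156e+07 s/yr = 7.132e+08 m³/yr.
Steady-state CSTR mass balance: W = Q·C + k·V·C, so C = W/(Q + kV).
Q + kV = 7.132e+08 + 23·1.49e+08 = 4.14e+09 m³/yr.
C = 4930/4.14e+09 = 1.191e-06 kg/m³ = 0.001191 mg/L = 1.191 µg/L.

1.19 µg/L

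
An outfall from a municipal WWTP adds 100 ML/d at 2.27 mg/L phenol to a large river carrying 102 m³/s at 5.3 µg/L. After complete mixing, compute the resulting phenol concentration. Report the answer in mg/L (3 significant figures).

0.0307 mg/L

100 ML/d = 1.157 m³/s.
5.3 µg/L = 0.0053 mg/L.
Flow-weighted mixing gives C = (1.157·2.27 + 102·0.0053) / (1.157 + 102) = 3.168/103.2 = 0.03071 mg/L.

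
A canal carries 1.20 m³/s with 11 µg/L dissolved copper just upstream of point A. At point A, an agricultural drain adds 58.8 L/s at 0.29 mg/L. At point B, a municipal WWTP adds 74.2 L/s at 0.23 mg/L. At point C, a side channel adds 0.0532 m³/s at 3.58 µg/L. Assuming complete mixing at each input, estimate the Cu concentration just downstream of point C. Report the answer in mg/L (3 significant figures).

11 µg/L = 0.011 mg/L.
58.8 L/s = 0.0588 m³/s.
After input A: C = (1.2·0.011 + 0.0588·0.29) / 1.259 = 0.02403 mg/L.
74.2 L/s = 0.0742 m³/s.
After input B: C = (1.259·0.02403 + 0.0742·0.23) / 1.333 = 0.0355 mg/L.
3.58 µg/L = 0.00358 mg/L.
After input C: C = (1.333·0.0355 + 0.0532·0.00358) / 1.386 = 0.03427 mg/L.

0.0343 mg/L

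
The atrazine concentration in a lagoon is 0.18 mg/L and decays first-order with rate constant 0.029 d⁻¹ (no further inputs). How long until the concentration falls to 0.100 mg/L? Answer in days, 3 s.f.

t = ln(C₀/C)/k = ln(0.18/0.100)/0.029 = 0.5878/0.029 = 20.27 d.

20.3 d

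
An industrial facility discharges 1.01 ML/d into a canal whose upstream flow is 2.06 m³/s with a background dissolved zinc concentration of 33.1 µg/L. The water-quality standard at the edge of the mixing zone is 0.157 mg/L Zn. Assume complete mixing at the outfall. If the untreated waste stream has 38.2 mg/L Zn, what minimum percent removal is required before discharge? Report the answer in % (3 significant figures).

1.01 ML/d = 0.01169 m³/s.
33.1 µg/L = 0.0331 mg/L.
Mass balance: 0.157·2.072 = 0.01169·Cₑ + 2.06·0.0331.
Cₑ = (0.3253 − 0.06819) / 0.01169 = 21.99 mg/L.
Required removal = 1 − 21.99/38.2 = 42.43 %.

42.4 %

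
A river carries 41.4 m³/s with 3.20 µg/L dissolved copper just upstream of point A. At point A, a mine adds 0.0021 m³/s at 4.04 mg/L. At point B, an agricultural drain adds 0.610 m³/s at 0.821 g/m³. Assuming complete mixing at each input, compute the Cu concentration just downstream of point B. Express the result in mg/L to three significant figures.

0.0153 mg/L

3.20 µg/L = 0.0032 mg/L.
After input A: C = (41.4·0.0032 + 0.0021·4.04) / 41.4 = 0.003405 mg/L.
After input B: C = (41.4·0.003405 + 0.61·0.821) / 42.01 = 0.01528 mg/L.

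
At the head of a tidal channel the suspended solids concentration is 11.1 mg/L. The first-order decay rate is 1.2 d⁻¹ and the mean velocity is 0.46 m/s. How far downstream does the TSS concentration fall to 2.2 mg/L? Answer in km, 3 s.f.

From C = C₀·e^(−kt), t = ln(C₀/C)/k = ln(11.1/2.2)/1.2 = 1.618/1.2 = 1.349 d.
Distance = v·t = 0.46 m/s × 1.165e+05 s = 5.36e+04 m = 53.6 km.

53.6 km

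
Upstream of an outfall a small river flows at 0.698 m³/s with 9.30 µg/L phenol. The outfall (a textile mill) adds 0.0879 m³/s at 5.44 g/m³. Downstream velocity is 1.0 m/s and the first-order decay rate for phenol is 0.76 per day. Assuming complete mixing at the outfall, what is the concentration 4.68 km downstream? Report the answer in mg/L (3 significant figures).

0.592 mg/L

9.30 µg/L = 0.0093 mg/L.
After complete mixing, C₀ = (0.0879·5.44 + 0.698·0.0093) / 0.7859 = 0.6167 mg/L.
Travel time t = 4680 m / 1.0 m/s = 4680 s = 0.05417 d.
C = 0.6167·exp(−0.76·0.05417) = 0.6167·0.9597 = 0.5918 mg/L.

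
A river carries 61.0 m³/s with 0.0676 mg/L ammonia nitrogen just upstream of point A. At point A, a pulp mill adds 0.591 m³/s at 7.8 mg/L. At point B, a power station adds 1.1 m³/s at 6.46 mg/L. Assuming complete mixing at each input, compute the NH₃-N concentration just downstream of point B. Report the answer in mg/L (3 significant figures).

After input A: C = (61·0.0676 + 0.591·7.8) / 61.59 = 0.1418 mg/L.
After input B: C = (61.59·0.1418 + 1.1·6.46) / 62.69 = 0.2527 mg/L.

0.253 mg/L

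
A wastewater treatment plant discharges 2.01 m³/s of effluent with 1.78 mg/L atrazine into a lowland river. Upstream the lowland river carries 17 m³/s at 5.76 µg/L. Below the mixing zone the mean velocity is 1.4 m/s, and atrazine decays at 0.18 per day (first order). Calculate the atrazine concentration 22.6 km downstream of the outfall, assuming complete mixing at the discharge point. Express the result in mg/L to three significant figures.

5.76 µg/L = 0.00576 mg/L.
After complete mixing, C₀ = (2.01·1.78 + 17·0.00576) / 19.01 = 0.1934 mg/L.
Travel time t = 2.26e+04 m / 1.4 m/s = 1.614e+04 s = 0.1868 d.
C = 0.1934·exp(−0.18·0.1868) = 0.1934·0.9669 = 0.187 mg/L.

0.187 mg/L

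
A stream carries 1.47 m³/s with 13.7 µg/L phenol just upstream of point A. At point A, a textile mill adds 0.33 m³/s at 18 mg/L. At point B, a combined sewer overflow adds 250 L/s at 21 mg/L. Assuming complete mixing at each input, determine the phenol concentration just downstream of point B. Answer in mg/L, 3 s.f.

13.7 µg/L = 0.0137 mg/L.
After input A: C = (1.47·0.0137 + 0.33·18) / 1.8 = 3.311 mg/L.
250 L/s = 0.25 m³/s.
After input B: C = (1.8·3.311 + 0.25·21) / 2.05 = 5.468 mg/L.

5.47 mg/L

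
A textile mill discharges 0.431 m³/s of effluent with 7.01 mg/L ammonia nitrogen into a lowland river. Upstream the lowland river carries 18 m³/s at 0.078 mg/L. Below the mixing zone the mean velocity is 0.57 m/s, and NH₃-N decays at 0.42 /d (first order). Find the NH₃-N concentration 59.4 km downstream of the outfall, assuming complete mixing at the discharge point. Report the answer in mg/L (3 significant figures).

0.145 mg/L

After complete mixing, C₀ = (0.431·7.01 + 18·0.078) / 18.43 = 0.2401 mg/L.
Travel time t = 5.94e+04 m / 0.57 m/s = 1.042e+05 s = 1.206 d.
C = 0.2401·exp(−0.42·1.206) = 0.2401·0.6026 = 0.1447 mg/L.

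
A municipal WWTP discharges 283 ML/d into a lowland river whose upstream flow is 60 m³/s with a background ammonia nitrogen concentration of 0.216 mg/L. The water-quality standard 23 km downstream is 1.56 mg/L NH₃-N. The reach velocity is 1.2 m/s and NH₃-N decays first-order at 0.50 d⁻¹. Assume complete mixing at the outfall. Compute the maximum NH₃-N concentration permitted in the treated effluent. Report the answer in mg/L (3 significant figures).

29.7 mg/L

283 ML/d = 3.275 m³/s.
Travel time to the compliance point: t = 2.3e+04/1.2 = 1.917e+04 s = 0.2218 d; decay factor exp(−0.50·0.2218) = 0.895.
So the concentration just after mixing may be at most 1.56/0.895 = 1.743 mg/L.
Mass balance: 1.743·63.28 = 3.275·Cₑ + 60·0.216.
Cₑ = (110.3 − 12.96) / 3.275 = 29.71 mg/L.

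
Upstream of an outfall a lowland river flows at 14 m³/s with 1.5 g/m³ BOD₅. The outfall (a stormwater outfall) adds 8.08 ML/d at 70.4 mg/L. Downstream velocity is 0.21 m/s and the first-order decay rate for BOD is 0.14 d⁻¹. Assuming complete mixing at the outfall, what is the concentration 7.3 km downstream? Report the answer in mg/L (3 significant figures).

1.85 mg/L

8.08 ML/d = 0.09352 m³/s.
After complete mixing, C₀ = (0.09352·70.4 + 14·1.5) / 14.09 = 1.957 mg/L.
Travel time t = 7300 m / 0.21 m/s = 3.476e+04 s = 0.4023 d.
C = 1.957·exp(−0.14·0.4023) = 1.957·0.9452 = 1.85 mg/L.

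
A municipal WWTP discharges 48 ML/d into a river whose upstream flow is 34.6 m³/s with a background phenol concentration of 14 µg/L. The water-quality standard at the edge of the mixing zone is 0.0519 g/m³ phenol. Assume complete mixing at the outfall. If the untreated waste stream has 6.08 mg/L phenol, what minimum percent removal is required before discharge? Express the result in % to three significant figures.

48 ML/d = 0.5556 m³/s.
14 µg/L = 0.014 mg/L.
Mass balance: 0.0519·35.16 = 0.5556·Cₑ + 34.6·0.014.
Cₑ = (1.825 − 0.4844) / 0.5556 = 2.412 mg/L.
Required removal = 1 − 2.412/6.08 = 60.32 %.

60.3 %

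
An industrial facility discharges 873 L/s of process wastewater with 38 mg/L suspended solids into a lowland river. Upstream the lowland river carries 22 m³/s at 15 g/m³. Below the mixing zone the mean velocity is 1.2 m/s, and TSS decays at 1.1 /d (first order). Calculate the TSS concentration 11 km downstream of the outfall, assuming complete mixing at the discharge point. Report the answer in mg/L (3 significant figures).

873 L/s = 0.873 m³/s.
After complete mixing, C₀ = (0.873·38 + 22·15) / 22.87 = 15.88 mg/L.
Travel time t = 1.1e+04 m / 1.2 m/s = 9167 s = 0.1061 d.
C = 15.88·exp(−1.1·0.1061) = 15.88·0.8898 = 14.13 mg/L.

14.1 mg/L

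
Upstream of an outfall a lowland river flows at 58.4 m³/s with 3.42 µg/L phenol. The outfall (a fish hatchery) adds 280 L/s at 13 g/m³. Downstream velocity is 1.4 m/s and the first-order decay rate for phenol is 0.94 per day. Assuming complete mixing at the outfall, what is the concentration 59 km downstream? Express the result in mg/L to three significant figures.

280 L/s = 0.28 m³/s.
3.42 µg/L = 0.00342 mg/L.
After complete mixing, C₀ = (0.28·13 + 58.4·0.00342) / 58.68 = 0.06544 mg/L.
Travel time t = 5.9e+04 m / 1.4 m/s = 4.214e+04 s = 0.4878 d.
C = 0.06544·exp(−0.94·0.4878) = 0.06544·0.6322 = 0.04137 mg/L.

0.0414 mg/L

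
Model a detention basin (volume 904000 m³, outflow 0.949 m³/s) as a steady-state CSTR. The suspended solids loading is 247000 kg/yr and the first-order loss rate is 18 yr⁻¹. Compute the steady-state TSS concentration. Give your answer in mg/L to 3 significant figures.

5.34 mg/L

Outflow Q = 0.949 m³/s × 3.156e+07 s/yr = 2.995e+07 m³/yr.
Steady-state CSTR mass balance: W = Q·C + k·V·C, so C = W/(Q + kV).
Q + kV = 2.995e+07 + 18·904000 = 4.622e+07 m³/yr.
C = 247000/4.622e+07 = 0.005344 kg/m³ = 5.344 mg/L.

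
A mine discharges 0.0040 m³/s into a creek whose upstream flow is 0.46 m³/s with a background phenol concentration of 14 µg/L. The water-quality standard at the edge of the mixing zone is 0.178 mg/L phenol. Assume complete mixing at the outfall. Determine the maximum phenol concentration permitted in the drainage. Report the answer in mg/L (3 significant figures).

14 µg/L = 0.014 mg/L.
Mass balance: 0.178·0.464 = 0.004·Cₑ + 0.46·0.014.
Cₑ = (0.08259 − 0.00644) / 0.004 = 19.04 mg/L.

19.0 mg/L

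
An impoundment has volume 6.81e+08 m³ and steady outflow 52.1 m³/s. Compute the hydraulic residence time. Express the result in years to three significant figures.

0.414 yr

Q = 52.1 m³/s × 3.156e+07 s/yr = 1.644e+09 m³/yr.
Hydraulic residence time τ = V/Q = 6.81e+08/1.644e+09 = 0.4142 yr.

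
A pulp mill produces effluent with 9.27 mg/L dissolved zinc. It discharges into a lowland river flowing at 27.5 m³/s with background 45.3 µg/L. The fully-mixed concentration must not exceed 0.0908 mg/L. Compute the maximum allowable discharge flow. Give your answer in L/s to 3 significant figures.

136 L/s

45.3 µg/L = 0.0453 mg/L.
Mass balance at complete mixing: C_std·(Q_w + Q_r) = Q_w·C_e + Q_r·C_b.
Rearranging, Q_w = Q_r·(C_std − C_b)/(C_e − C_std) = 27.5·(0.0908 − 0.0453) / (9.27 − 0.0908) = 0.1363 m³/s.
= 136.3 L/s.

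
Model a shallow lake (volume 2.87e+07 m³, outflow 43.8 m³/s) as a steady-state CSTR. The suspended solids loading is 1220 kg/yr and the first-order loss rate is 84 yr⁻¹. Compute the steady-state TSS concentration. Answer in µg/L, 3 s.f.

0.322 µg/L

Outflow Q = 43.8 m³/s × 3.156e+07 s/yr = 1.382e+09 m³/yr.
Steady-state CSTR mass balance: W = Q·C + k·V·C, so C = W/(Q + kV).
Q + kV = 1.382e+09 + 84·2.87e+07 = 3.793e+09 m³/yr.
C = 1220/3.793e+09 = 3.216e-07 kg/m³ = 0.0003216 mg/L = 0.3216 µg/L.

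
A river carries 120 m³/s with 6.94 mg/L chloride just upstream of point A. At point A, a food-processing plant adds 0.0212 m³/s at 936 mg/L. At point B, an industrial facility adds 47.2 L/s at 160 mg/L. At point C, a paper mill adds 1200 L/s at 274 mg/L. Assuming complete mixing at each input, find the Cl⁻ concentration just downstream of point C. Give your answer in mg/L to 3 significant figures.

9.80 mg/L

After input A: C = (120·6.94 + 0.0212·936) / 120 = 7.104 mg/L.
47.2 L/s = 0.0472 m³/s.
After input B: C = (120·7.104 + 0.0472·160) / 120.1 = 7.164 mg/L.
1200 L/s = 1.2 m³/s.
After input C: C = (120.1·7.164 + 1.2·274) / 121.3 = 9.805 mg/L.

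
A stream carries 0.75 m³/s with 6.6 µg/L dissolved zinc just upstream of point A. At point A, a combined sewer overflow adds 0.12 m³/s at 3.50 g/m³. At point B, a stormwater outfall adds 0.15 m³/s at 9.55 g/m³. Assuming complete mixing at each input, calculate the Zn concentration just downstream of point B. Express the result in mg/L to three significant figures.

1.82 mg/L

6.6 µg/L = 0.0066 mg/L.
After input A: C = (0.75·0.0066 + 0.12·3.5) / 0.87 = 0.4884 mg/L.
After input B: C = (0.87·0.4884 + 0.15·9.55) / 1.02 = 1.821 mg/L.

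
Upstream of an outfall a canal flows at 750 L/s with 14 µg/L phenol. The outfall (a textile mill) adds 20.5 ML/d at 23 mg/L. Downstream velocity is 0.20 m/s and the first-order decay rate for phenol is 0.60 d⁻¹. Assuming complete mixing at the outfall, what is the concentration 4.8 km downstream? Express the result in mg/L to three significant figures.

4.69 mg/L

20.5 ML/d = 0.2373 m³/s.
750 L/s = 0.75 m³/s.
14 µg/L = 0.014 mg/L.
After complete mixing, C₀ = (0.2373·23 + 0.75·0.014) / 0.9873 = 5.538 mg/L.
Travel time t = 4800 m / 0.20 m/s = 2.4e+04 s = 0.2778 d.
C = 5.538·exp(−0.60·0.2778) = 5.538·0.8465 = 4.688 mg/L.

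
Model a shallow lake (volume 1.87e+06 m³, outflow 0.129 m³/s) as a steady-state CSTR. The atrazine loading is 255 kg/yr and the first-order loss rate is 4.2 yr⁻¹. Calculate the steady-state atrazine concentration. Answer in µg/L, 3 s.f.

Outflow Q = 0.129 m³/s × 3.156e+07 s/yr = 4.071e+06 m³/yr.
Steady-state CSTR mass balance: W = Q·C + k·V·C, so C = W/(Q + kV).
Q + kV = 4.071e+06 + 4.2·1.87e+06 = 1.192e+07 m³/yr.
C = 255/1.192e+07 = 2.138e-05 kg/m³ = 0.02138 mg/L = 21.38 µg/L.

21.4 µg/L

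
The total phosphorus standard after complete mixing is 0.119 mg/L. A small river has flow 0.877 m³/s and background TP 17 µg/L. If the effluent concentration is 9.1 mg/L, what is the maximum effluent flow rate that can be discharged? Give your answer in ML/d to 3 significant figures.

0.861 ML/d

17 µg/L = 0.017 mg/L.
Mass balance at complete mixing: C_std·(Q_w + Q_r) = Q_w·C_e + Q_r·C_b.
Rearranging, Q_w = Q_r·(C_std − C_b)/(C_e − C_std) = 0.877·(0.119 − 0.017) / (9.1 − 0.119) = 0.00996 m³/s.
= 0.8606 ML/d.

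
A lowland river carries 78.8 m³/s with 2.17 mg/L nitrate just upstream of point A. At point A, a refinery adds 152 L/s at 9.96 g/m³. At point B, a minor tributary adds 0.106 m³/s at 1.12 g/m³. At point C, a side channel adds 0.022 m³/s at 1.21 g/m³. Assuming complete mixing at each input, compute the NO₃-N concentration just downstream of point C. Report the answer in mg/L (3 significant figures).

2.18 mg/L

152 L/s = 0.152 m³/s.
After input A: C = (78.8·2.17 + 0.152·9.96) / 78.95 = 2.185 mg/L.
After input B: C = (78.95·2.185 + 0.106·1.12) / 79.06 = 2.184 mg/L.
After input C: C = (79.06·2.184 + 0.022·1.21) / 79.08 = 2.183 mg/L.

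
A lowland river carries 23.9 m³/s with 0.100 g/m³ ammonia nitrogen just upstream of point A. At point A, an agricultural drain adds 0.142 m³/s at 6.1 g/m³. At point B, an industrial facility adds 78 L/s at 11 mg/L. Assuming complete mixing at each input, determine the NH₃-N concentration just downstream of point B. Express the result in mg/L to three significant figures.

After input A: C = (23.9·0.1 + 0.142·6.1) / 24.04 = 0.1354 mg/L.
78 L/s = 0.078 m³/s.
After input B: C = (24.04·0.1354 + 0.078·11) / 24.12 = 0.1706 mg/L.

0.171 mg/L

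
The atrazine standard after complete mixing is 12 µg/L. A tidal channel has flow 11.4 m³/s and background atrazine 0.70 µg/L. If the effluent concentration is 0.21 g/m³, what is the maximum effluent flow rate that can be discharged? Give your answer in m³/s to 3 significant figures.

0.651 m³/s

0.70 µg/L = 0.0007 mg/L.
12 µg/L = 0.012 mg/L.
Mass balance at complete mixing: C_std·(Q_w + Q_r) = Q_w·C_e + Q_r·C_b.
Rearranging, Q_w = Q_r·(C_std − C_b)/(C_e − C_std) = 11.4·(0.012 − 0.0007) / (0.21 − 0.012) = 0.6506 m³/s.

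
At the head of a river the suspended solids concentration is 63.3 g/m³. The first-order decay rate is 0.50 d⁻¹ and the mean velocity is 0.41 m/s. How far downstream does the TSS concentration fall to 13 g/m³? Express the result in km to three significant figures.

From C = C₀·e^(−kt), t = ln(C₀/C)/k = ln(63.3/13)/0.50 = 1.583/0.50 = 3.166 d.
Distance = v·t = 0.41 m/s × 2.735e+05 s = 1.121e+05 m = 112.1 km.

112 km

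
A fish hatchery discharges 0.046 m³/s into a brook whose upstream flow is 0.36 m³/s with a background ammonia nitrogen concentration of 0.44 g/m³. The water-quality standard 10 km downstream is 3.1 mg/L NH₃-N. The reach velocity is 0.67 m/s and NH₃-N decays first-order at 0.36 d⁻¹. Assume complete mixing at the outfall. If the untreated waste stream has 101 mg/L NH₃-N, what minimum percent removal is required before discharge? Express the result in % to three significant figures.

74.6 %

Travel time to the compliance point: t = 1e+04/0.67 = 1.493e+04 s = 0.1727 d; decay factor exp(−0.36·0.1727) = 0.9397.
So the concentration just after mixing may be at most 3.1/0.9397 = 3.299 mg/L.
Mass balance: 3.299·0.406 = 0.046·Cₑ + 0.36·0.44.
Cₑ = (1.339 − 0.1584) / 0.046 = 25.67 mg/L.
Required removal = 1 − 25.67/101 = 74.58 %.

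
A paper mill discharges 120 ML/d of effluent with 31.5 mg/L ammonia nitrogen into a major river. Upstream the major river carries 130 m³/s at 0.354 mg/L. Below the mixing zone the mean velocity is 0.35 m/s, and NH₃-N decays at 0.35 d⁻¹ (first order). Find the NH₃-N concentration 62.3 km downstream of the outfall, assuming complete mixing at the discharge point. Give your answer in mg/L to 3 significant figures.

0.332 mg/L

120 ML/d = 1.389 m³/s.
After complete mixing, C₀ = (1.389·31.5 + 130·0.354) / 131.4 = 0.6832 mg/L.
Travel time t = 6.23e+04 m / 0.35 m/s = 1.78e+05 s = 2.06 d.
C = 0.6832·exp(−0.35·2.06) = 0.6832·0.4862 = 0.3322 mg/L.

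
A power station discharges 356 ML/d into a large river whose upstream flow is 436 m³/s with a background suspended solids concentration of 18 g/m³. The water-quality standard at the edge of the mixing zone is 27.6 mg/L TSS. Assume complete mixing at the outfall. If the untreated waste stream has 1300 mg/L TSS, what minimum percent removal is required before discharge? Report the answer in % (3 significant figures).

19.7 %

356 ML/d = 4.12 m³/s.
Mass balance: 27.6·440.1 = 4.12·Cₑ + 436·18.
Cₑ = (1.215e+04 − 7848) / 4.12 = 1043 mg/L.
Required removal = 1 − 1043/1300 = 19.74 %.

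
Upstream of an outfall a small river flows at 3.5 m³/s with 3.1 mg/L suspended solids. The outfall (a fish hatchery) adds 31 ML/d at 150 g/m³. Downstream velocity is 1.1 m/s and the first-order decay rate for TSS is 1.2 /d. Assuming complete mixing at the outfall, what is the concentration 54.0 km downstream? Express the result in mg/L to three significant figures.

8.47 mg/L

31 ML/d = 0.3588 m³/s.
After complete mixing, C₀ = (0.3588·150 + 3.5·3.1) / 3.859 = 16.76 mg/L.
Travel time t = 5.4e+04 m / 1.1 m/s = 4.909e+04 s = 0.5682 d.
C = 16.76·exp(−1.2·0.5682) = 16.76·0.5057 = 8.475 mg/L.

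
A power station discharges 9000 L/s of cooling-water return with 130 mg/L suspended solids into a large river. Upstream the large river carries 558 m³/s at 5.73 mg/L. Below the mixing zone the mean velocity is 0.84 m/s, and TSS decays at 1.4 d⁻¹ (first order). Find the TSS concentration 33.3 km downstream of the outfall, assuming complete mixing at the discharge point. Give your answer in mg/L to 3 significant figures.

9000 L/s = 9 m³/s.
After complete mixing, C₀ = (9·130 + 558·5.73) / 567 = 7.703 mg/L.
Travel time t = 3.33e+04 m / 0.84 m/s = 3.964e+04 s = 0.4588 d.
C = 7.703·exp(−1.4·0.4588) = 7.703·0.526 = 4.052 mg/L.

4.05 mg/L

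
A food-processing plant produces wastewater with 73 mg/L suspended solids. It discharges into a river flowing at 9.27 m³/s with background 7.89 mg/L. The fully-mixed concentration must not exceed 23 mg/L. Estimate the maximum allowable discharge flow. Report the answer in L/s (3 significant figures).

Mass balance at complete mixing: C_std·(Q_w + Q_r) = Q_w·C_e + Q_r·C_b.
Rearranging, Q_w = Q_r·(C_std − C_b)/(C_e − C_std) = 9.27·(23 − 7.89) / (73 − 23) = 2.801 m³/s.
= 2801 L/s.

2800 L/s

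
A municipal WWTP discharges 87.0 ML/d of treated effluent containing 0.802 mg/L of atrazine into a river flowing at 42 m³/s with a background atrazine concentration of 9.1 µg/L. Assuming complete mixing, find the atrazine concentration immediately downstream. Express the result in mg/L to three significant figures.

0.0277 mg/L

87.0 ML/d = 1.007 m³/s.
9.1 µg/L = 0.0091 mg/L.
Conservation of mass across the mixing zone: C = (1.007·0.802 + 42·0.0091) / (1.007 + 42) = 1.19/43.01 = 0.02766 mg/L.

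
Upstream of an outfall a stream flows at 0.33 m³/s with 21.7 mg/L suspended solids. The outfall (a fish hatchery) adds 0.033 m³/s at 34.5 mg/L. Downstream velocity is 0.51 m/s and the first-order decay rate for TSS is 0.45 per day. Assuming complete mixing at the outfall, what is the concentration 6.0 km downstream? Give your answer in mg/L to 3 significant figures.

After complete mixing, C₀ = (0.033·34.5 + 0.33·21.7) / 0.363 = 22.86 mg/L.
Travel time t = 6000 m / 0.51 m/s = 1.176e+04 s = 0.1362 d.
C = 22.86·exp(−0.45·0.1362) = 22.86·0.9406 = 21.5 mg/L.

21.5 mg/L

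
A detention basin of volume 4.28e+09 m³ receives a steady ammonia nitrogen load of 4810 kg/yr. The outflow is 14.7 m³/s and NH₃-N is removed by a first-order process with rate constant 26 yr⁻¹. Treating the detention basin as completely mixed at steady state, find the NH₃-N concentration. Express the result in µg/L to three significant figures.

Outflow Q = 14.7 m³/s × 3.156e+07 s/yr = 4.639e+08 m³/yr.
Steady-state CSTR mass balance: W = Q·C + k·V·C, so C = W/(Q + kV).
Q + kV = 4.639e+08 + 26·4.28e+09 = 1.117e+11 m³/yr.
C = 4810/1.117e+11 = 4.304e-08 kg/m³ = 4.304e-05 mg/L = 0.04304 µg/L.

0.0430 µg/L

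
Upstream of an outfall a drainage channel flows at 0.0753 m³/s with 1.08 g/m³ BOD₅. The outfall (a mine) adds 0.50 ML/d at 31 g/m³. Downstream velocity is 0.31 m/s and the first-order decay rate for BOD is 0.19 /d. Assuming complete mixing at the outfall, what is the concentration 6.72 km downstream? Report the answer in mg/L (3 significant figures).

3.07 mg/L

0.50 ML/d = 0.005787 m³/s.
After complete mixing, C₀ = (0.005787·31 + 0.0753·1.08) / 0.08109 = 3.215 mg/L.
Travel time t = 6720 m / 0.31 m/s = 2.168e+04 s = 0.2509 d.
C = 3.215·exp(−0.19·0.2509) = 3.215·0.9534 = 3.066 mg/L.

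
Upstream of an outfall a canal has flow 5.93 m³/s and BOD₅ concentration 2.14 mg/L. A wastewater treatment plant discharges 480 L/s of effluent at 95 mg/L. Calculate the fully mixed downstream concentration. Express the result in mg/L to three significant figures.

9.09 mg/L

480 L/s = 0.48 m³/s.
Conservation of mass across the mixing zone: C = (0.48·95 + 5.93·2.14) / (0.48 + 5.93) = 58.29/6.41 = 9.094 mg/L.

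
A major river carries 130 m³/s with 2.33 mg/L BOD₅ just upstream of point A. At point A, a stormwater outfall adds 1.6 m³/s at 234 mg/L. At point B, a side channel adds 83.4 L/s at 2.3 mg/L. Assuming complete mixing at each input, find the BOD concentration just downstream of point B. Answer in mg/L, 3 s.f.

After input A: C = (130·2.33 + 1.6·234) / 131.6 = 5.147 mg/L.
83.4 L/s = 0.0834 m³/s.
After input B: C = (131.6·5.147 + 0.0834·2.3) / 131.7 = 5.145 mg/L.

5.14 mg/L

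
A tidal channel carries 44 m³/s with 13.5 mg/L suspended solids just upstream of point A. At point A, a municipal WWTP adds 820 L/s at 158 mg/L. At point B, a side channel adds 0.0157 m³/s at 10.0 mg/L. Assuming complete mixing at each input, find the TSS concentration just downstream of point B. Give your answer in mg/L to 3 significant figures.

16.1 mg/L

820 L/s = 0.82 m³/s.
After input A: C = (44·13.5 + 0.82·158) / 44.82 = 16.14 mg/L.
After input B: C = (44.82·16.14 + 0.0157·10) / 44.84 = 16.14 mg/L.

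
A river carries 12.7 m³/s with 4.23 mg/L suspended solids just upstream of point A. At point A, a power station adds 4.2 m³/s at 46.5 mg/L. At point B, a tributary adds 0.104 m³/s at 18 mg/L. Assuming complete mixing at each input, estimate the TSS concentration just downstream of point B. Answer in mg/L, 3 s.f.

After input A: C = (12.7·4.23 + 4.2·46.5) / 16.9 = 14.73 mg/L.
After input B: C = (16.9·14.73 + 0.104·18) / 17 = 14.75 mg/L.

14.8 mg/L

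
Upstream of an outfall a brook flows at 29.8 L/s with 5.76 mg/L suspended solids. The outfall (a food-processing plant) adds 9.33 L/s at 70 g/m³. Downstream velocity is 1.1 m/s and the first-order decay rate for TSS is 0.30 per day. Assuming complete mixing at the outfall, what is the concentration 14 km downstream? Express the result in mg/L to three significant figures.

20.2 mg/L

9.33 L/s = 0.00933 m³/s.
29.8 L/s = 0.0298 m³/s.
After complete mixing, C₀ = (0.00933·70 + 0.0298·5.76) / 0.03913 = 21.08 mg/L.
Travel time t = 1.4e+04 m / 1.1 m/s = 1.273e+04 s = 0.1473 d.
C = 21.08·exp(−0.30·0.1473) = 21.08·0.9568 = 20.17 mg/L.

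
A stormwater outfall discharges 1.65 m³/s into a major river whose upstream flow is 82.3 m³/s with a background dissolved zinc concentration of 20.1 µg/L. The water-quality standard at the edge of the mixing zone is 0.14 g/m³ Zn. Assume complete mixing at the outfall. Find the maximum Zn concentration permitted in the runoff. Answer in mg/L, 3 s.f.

20.1 µg/L = 0.0201 mg/L.
Mass balance: 0.14·83.95 = 1.65·Cₑ + 82.3·0.0201.
Cₑ = (11.75 − 1.654) / 1.65 = 6.12 mg/L.

6.12 mg/L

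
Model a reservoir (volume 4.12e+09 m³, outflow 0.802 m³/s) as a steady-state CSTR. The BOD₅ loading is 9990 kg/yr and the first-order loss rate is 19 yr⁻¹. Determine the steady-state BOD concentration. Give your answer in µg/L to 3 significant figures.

0.128 µg/L

Outflow Q = 0.802 m³/s × 3.156e+07 s/yr = 2.531e+07 m³/yr.
Steady-state CSTR mass balance: W = Q·C + k·V·C, so C = W/(Q + kV).
Q + kV = 2.531e+07 + 19·4.12e+09 = 7.831e+10 m³/yr.
C = 9990/7.831e+10 = 1.276e-07 kg/m³ = 0.0001276 mg/L = 0.1276 µg/L.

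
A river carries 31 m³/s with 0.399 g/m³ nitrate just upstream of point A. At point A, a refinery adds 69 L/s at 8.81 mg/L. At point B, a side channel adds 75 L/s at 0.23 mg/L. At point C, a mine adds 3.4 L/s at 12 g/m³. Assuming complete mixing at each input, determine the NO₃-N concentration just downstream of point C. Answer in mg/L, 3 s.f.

0.418 mg/L

69 L/s = 0.069 m³/s.
After input A: C = (31·0.399 + 0.069·8.81) / 31.07 = 0.4177 mg/L.
75 L/s = 0.075 m³/s.
After input B: C = (31.07·0.4177 + 0.075·0.23) / 31.14 = 0.4172 mg/L.
3.4 L/s = 0.0034 m³/s.
After input C: C = (31.14·0.4172 + 0.0034·12) / 31.15 = 0.4185 mg/L.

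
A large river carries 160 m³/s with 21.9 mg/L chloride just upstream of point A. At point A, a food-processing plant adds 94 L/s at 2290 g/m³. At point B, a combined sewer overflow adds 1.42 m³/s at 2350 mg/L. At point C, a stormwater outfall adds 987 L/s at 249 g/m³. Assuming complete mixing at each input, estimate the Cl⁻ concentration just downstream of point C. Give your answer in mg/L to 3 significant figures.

94 L/s = 0.094 m³/s.
After input A: C = (160·21.9 + 0.094·2290) / 160.1 = 23.23 mg/L.
After input B: C = (160.1·23.23 + 1.42·2350) / 161.5 = 43.69 mg/L.
987 L/s = 0.987 m³/s.
After input C: C = (161.5·43.69 + 0.987·249) / 162.5 = 44.94 mg/L.

44.9 mg/L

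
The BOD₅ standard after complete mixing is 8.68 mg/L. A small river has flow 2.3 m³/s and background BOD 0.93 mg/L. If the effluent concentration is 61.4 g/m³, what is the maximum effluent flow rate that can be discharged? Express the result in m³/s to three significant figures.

Mass balance at complete mixing: C_std·(Q_w + Q_r) = Q_w·C_e + Q_r·C_b.
Rearranging, Q_w = Q_r·(C_std − C_b)/(C_e − C_std) = 2.3·(8.68 − 0.93) / (61.4 − 8.68) = 0.3381 m³/s.

0.338 m³/s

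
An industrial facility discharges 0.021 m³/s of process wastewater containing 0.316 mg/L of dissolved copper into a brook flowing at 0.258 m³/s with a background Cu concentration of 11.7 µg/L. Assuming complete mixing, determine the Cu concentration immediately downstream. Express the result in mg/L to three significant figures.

0.0346 mg/L

11.7 µg/L = 0.0117 mg/L.
By mass balance at complete mixing, C = (0.021·0.316 + 0.258·0.0117) / (0.021 + 0.258) = 0.009655/0.279 = 0.0346 mg/L.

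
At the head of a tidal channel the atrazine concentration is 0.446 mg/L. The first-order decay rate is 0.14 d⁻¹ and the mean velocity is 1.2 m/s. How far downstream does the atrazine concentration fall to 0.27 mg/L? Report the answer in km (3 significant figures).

From C = C₀·e^(−kt), t = ln(C₀/C)/k = ln(0.446/0.27)/0.14 = 0.5019/0.14 = 3.585 d.
Distance = v·t = 1.2 m/s × 3.097e+05 s = 3.717e+05 m = 371.7 km.

372 km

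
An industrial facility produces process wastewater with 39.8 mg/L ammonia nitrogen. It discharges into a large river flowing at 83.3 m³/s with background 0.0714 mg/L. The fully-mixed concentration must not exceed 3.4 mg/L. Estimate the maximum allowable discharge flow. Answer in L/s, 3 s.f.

Mass balance at complete mixing: C_std·(Q_w + Q_r) = Q_w·C_e + Q_r·C_b.
Rearranging, Q_w = Q_r·(C_std − C_b)/(C_e − C_std) = 83.3·(3.4 − 0.0714) / (39.8 − 3.4) = 7.617 m³/s.
= 7617 L/s.

7620 L/s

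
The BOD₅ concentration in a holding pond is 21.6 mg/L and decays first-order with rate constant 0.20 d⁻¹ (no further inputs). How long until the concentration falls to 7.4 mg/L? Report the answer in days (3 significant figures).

t = ln(C₀/C)/k = ln(21.6/7.4)/0.20 = 1.071/0.20 = 5.356 d.

5.36 d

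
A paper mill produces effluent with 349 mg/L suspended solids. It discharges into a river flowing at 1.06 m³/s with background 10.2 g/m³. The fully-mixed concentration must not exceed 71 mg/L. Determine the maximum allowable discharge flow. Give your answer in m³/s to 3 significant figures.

Mass balance at complete mixing: C_std·(Q_w + Q_r) = Q_w·C_e + Q_r·C_b.
Rearranging, Q_w = Q_r·(C_std − C_b)/(C_e − C_std) = 1.06·(71 − 10.2) / (349 − 71) = 0.2318 m³/s.

0.232 m³/s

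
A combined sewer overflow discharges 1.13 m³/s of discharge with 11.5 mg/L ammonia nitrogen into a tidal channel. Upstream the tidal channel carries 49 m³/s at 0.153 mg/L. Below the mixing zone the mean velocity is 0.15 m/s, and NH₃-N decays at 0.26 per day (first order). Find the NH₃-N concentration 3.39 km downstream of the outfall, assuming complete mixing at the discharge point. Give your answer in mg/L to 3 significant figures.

0.382 mg/L

After complete mixing, C₀ = (1.13·11.5 + 49·0.153) / 50.13 = 0.4088 mg/L.
Travel time t = 3390 m / 0.15 m/s = 2.26e+04 s = 0.2616 d.
C = 0.4088·exp(−0.26·0.2616) = 0.4088·0.9343 = 0.3819 mg/L.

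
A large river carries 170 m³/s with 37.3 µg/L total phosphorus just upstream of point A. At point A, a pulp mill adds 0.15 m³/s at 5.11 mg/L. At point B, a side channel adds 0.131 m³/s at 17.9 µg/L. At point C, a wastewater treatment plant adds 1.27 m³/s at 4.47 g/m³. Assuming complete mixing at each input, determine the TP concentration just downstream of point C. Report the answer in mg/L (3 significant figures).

37.3 µg/L = 0.0373 mg/L.
After input A: C = (170·0.0373 + 0.15·5.11) / 170.2 = 0.04177 mg/L.
17.9 µg/L = 0.0179 mg/L.
After input B: C = (170.2·0.04177 + 0.131·0.0179) / 170.3 = 0.04175 mg/L.
After input C: C = (170.3·0.04175 + 1.27·4.47) / 171.6 = 0.07454 mg/L.

0.0745 mg/L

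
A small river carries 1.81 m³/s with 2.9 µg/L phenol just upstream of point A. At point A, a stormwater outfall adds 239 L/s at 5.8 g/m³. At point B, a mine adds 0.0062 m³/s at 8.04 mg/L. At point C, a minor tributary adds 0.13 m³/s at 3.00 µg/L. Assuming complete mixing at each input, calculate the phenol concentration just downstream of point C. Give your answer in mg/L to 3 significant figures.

0.660 mg/L

2.9 µg/L = 0.0029 mg/L.
239 L/s = 0.239 m³/s.
After input A: C = (1.81·0.0029 + 0.239·5.8) / 2.049 = 0.6791 mg/L.
After input B: C = (2.049·0.6791 + 0.0062·8.04) / 2.055 = 0.7013 mg/L.
3.00 µg/L = 0.003 mg/L.
After input C: C = (2.055·0.7013 + 0.13·0.003) / 2.185 = 0.6598 mg/L.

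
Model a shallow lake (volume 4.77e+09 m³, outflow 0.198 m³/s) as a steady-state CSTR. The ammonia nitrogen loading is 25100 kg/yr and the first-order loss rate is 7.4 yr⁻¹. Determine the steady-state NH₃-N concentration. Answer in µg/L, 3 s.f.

Outflow Q = 0.198 m³/s × 3.156e+07 s/yr = 6.248e+06 m³/yr.
Steady-state CSTR mass balance: W = Q·C + k·V·C, so C = W/(Q + kV).
Q + kV = 6.248e+06 + 7.4·4.77e+09 = 3.53e+10 m³/yr.
C = 25100/3.53e+10 = 7.11e-07 kg/m³ = 0.000711 mg/L = 0.711 µg/L.

0.711 µg/L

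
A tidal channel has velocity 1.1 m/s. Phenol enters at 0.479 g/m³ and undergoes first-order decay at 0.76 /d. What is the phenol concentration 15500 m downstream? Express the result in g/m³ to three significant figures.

0.423 g/m³

Travel time t = 15500 m / 1.1 m/s = 1.55e+04/1.1 = 1.409e+04 s = 0.1631 d.
First-order decay: C = 0.479·exp(−0.76·0.1631) = 0.479·0.8834 = 0.4232 g/m³.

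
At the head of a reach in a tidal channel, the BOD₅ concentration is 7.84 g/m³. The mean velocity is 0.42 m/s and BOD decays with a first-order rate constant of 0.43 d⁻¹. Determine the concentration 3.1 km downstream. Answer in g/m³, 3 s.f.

7.56 g/m³

Travel time t = 3.1 km / 0.42 m/s = 3100/0.42 = 7381 s = 0.08543 d.
First-order decay: C = 7.84·exp(−0.43·0.08543) = 7.84·0.9639 = 7.557 g/m³.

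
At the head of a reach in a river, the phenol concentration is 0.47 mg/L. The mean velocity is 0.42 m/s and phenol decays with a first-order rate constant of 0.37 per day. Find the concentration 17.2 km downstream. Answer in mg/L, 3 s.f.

0.394 mg/L

Travel time t = 17.2 km / 0.42 m/s = 1.72e+04/0.42 = 4.095e+04 s = 0.474 d.
First-order decay: C = 0.47·exp(−0.37·0.474) = 0.47·0.8391 = 0.3944 mg/L.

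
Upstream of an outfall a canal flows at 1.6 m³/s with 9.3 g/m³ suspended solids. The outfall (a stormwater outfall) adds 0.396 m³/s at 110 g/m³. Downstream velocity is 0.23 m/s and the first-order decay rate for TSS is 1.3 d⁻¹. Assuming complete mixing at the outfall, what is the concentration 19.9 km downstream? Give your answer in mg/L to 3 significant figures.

After complete mixing, C₀ = (0.396·110 + 1.6·9.3) / 1.996 = 29.28 mg/L.
Travel time t = 1.99e+04 m / 0.23 m/s = 8.652e+04 s = 1.001 d.
C = 29.28·exp(−1.3·1.001) = 29.28·0.272 = 7.965 mg/L.

7.96 mg/L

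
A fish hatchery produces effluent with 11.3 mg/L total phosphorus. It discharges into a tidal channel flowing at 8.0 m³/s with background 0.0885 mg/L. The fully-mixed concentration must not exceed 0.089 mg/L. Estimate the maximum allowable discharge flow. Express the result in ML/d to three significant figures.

0.0308 ML/d

Mass balance at complete mixing: C_std·(Q_w + Q_r) = Q_w·C_e + Q_r·C_b.
Rearranging, Q_w = Q_r·(C_std − C_b)/(C_e − C_std) = 8.0·(0.089 − 0.0885) / (11.3 − 0.089) = 0.0003568 m³/s.
= 0.03083 ML/d.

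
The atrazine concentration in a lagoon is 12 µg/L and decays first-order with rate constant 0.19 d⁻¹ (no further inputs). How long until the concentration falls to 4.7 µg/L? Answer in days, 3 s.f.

t = ln(C₀/C)/k = ln(12/4.7)/0.19 = 0.9373/0.19 = 4.933 d.

4.93 d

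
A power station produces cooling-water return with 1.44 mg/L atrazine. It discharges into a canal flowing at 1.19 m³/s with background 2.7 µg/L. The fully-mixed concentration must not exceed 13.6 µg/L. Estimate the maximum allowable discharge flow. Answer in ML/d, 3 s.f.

2.7 µg/L = 0.0027 mg/L.
13.6 µg/L = 0.0136 mg/L.
Mass balance at complete mixing: C_std·(Q_w + Q_r) = Q_w·C_e + Q_r·C_b.
Rearranging, Q_w = Q_r·(C_std − C_b)/(C_e − C_std) = 1.19·(0.0136 − 0.0027) / (1.44 − 0.0136) = 0.009094 m³/s.
= 0.7857 ML/d.

0.786 ML/d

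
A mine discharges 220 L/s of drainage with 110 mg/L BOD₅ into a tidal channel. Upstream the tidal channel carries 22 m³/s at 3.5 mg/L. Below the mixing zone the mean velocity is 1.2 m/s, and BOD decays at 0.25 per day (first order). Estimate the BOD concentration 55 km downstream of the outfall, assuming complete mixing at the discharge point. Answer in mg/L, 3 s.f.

3.99 mg/L

220 L/s = 0.22 m³/s.
After complete mixing, C₀ = (0.22·110 + 22·3.5) / 22.22 = 4.554 mg/L.
Travel time t = 5.5e+04 m / 1.2 m/s = 4.583e+04 s = 0.5305 d.
C = 4.554·exp(−0.25·0.5305) = 4.554·0.8758 = 3.989 mg/L.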